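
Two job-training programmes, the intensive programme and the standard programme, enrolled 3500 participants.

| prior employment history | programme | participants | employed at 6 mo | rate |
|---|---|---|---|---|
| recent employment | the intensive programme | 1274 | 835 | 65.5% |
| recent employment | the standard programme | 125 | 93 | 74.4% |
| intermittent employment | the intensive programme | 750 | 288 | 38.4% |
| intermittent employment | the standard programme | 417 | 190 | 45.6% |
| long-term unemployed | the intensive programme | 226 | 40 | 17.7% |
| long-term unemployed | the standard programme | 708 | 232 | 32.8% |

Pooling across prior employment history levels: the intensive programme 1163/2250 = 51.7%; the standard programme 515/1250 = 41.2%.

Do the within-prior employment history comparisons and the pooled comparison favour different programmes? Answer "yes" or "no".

yes

Within each prior employment history level (recent employment 65.5% vs 74.4%; intermittent employment 38.4% vs 45.6%; long-term unemployed 17.7% vs 32.8%), the standard programme has the higher rate every time. Pooled: 51.7% vs 41.2% — the intensive programme has the higher rate overall. The two comparisons disagree.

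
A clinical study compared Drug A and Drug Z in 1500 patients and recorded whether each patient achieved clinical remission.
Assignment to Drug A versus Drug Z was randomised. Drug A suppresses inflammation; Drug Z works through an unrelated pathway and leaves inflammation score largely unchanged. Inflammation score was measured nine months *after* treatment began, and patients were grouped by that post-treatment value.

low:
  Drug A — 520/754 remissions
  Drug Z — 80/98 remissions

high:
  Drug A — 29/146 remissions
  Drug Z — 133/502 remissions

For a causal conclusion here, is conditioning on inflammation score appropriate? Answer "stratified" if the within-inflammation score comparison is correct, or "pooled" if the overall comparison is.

pooled

Because the drug influences inflammation score, inflammation score is a post-treatment mediator, not a confounder. Stratifying on it would bias the estimate; the causal effect is the crude pooled difference.
Pooled: Drug A 61.0% vs Drug Z 35.5%; Drug A is higher overall.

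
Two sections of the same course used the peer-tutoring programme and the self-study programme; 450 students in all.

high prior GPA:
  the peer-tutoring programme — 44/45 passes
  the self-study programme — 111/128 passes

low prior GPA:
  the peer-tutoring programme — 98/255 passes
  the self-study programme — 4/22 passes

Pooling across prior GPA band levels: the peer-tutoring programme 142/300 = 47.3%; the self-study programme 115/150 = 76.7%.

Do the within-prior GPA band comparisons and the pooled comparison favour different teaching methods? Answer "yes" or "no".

Within each prior GPA band level (high prior GPA 97.8% vs 86.7%; low prior GPA 38.4% vs 18.2%), the peer-tutoring programme has the higher rate every time. Pooled: 47.3% vs 76.7% — the self-study programme has the higher rate overall. The two comparisons disagree.

yes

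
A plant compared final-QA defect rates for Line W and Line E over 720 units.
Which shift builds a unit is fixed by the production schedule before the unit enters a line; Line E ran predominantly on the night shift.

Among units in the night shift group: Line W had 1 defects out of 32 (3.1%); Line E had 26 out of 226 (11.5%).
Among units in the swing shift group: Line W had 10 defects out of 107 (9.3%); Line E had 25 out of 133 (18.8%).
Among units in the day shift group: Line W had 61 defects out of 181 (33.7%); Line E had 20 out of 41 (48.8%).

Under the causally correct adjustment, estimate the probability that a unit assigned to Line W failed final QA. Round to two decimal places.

0.15

Shift differs across lines for reasons unrelated to any effect of the line itself, and it separately predicts the outcome — a classic confounder. We must compare within shift levels.
Standardising Line W to the population shift mix: 0.358·1/32 + 0.333·10/107 + 0.308·61/181 = 0.146.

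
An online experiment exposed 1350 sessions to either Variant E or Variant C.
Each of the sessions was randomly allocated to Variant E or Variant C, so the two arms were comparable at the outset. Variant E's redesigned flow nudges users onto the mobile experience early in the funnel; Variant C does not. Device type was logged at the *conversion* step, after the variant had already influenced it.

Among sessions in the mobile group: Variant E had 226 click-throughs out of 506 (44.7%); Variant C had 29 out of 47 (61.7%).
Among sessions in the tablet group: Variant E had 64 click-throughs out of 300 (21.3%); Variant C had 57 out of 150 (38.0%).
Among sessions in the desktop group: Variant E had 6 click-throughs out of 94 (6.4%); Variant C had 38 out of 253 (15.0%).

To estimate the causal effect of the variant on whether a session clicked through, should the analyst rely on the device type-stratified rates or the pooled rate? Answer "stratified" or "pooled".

pooled

The device type-specific comparison favours Variant C throughout, but the pooled figures favour Variant E. The question is whether to condition on device type.
Device type is recorded after the variant and is itself shifted by it — it sits on the causal path from variant to outcome. Conditioning on a mediator would strip out part of the effect we want; the pooled comparison gives the total causal effect.
Pooled: Variant E 32.9% vs Variant C 27.6%; Variant E is higher overall.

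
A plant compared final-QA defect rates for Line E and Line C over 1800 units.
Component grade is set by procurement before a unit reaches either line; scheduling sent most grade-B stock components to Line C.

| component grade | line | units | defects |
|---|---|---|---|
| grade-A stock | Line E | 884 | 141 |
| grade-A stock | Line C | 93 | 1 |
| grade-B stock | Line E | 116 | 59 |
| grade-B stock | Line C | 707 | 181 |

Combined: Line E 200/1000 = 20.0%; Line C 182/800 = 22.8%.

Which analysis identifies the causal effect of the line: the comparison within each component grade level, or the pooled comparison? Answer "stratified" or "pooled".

Line C is lower inside every component grade stratum but Line E is lower in aggregate. Whether to stratify depends on how component grade relates to the line.
Here component grade is a common cause — it drives both which line a case falls under and the outcome. The crude comparison mixes populations; the stratum-specific rates are the causally relevant ones.
Within each level — grade-A stock: 16.0% vs 1.1%; grade-B stock: 50.9% vs 25.6% — Line C is lower every time.

stratified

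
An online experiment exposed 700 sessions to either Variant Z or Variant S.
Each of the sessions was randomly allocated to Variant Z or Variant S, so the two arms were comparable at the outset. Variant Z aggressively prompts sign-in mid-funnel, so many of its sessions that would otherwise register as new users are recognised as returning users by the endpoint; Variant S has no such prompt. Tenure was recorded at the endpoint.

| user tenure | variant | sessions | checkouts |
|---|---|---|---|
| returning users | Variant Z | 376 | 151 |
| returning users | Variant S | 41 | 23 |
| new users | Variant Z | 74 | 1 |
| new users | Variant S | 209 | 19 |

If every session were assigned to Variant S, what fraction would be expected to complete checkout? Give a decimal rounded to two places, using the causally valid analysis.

The user tenure-specific comparison favours Variant S throughout, but the pooled figures favour Variant Z. The question is whether to condition on user tenure.
Because the variant influences user tenure, user tenure is a post-treatment mediator, not a confounder. Stratifying on it would bias the estimate; the causal effect is the crude pooled difference.
So P(outcome | do(Variant S)) is just the pooled rate for Variant S: 42/250 = 0.168.

0.17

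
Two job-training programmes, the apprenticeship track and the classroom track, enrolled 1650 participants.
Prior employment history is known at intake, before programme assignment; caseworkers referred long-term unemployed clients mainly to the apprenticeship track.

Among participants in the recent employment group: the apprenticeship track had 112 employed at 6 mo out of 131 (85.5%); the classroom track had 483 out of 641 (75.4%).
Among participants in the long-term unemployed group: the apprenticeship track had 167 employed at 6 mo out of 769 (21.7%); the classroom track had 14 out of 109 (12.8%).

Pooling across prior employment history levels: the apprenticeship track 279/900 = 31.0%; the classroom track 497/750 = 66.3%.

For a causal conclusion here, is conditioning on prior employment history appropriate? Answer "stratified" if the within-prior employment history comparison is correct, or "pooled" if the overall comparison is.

stratified

Prior employment history is set before the programme has any effect — it is not caused by the programme — and it independently drives the outcome. That makes it a confounder, so the causal comparison is within prior employment history levels.
Within each level — recent employment: 85.5% vs 75.4%; long-term unemployed: 21.7% vs 12.8% — the apprenticeship track is higher every time.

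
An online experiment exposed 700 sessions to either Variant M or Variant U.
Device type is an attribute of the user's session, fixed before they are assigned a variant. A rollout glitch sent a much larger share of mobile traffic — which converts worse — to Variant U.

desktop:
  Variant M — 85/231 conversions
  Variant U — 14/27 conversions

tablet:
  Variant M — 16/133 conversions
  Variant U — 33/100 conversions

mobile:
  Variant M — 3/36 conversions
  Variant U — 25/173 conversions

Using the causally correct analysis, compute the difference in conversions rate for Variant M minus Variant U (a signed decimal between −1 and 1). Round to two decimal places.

-0.14

Device type is set before the variant has any effect — it is not caused by the variant — and it independently drives the outcome. That makes it a confounder, so the causal comparison is within device type levels.
Adjusting over the population distribution of device type: 0.369·(0.368−0.519) + 0.333·(0.120−0.330) + 0.299·(0.083−0.145) = -0.144.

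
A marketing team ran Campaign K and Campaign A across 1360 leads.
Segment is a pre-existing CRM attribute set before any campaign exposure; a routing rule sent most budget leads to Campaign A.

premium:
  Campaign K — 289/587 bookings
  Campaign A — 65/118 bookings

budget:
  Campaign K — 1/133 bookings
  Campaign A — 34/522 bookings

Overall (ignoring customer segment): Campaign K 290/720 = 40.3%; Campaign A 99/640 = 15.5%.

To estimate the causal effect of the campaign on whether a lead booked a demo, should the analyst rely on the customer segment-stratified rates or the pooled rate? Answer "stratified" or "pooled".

The customer segment-specific comparison favours Campaign A throughout, but the pooled figures favour Campaign K. The question is whether to condition on customer segment.
Customer segment satisfies the back-door criterion: it is not a descendant of the campaign, and it blocks the spurious path from campaign to outcome. Adjusting for it (i.e., using the within-customer segment rates) gives the causal effect.
Within each level — premium: 49.2% vs 55.1%; budget: 0.8% vs 6.5% — Campaign A is higher every time.

stratified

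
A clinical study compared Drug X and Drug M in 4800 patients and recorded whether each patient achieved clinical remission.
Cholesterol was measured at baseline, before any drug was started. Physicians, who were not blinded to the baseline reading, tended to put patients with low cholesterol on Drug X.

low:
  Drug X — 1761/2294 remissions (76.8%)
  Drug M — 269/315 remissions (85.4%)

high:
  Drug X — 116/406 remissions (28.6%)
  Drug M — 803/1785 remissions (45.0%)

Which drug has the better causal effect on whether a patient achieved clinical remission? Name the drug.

The imbalance in cholesterol arose from how patients were allocated, not from anything the drug did; and cholesterol independently affects the outcome. The pooled gap is confounded — condition on cholesterol.
Within each level — low: 76.8% vs 85.4%; high: 28.6% vs 45.0% — Drug M is higher every time.

Drug M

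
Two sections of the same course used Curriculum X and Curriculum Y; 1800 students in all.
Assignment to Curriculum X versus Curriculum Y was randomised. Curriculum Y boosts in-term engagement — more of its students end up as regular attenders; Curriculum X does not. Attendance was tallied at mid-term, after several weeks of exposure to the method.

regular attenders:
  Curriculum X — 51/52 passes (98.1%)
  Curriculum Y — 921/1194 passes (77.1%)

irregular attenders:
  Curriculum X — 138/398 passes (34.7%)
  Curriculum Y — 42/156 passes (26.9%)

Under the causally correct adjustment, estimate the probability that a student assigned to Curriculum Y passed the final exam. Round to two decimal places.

The stratified and pooled comparisons disagree (Curriculum X wins within each mid-term attendance; Curriculum Y wins overall), so the answer turns on the causal role of mid-term attendance.
Mid-term attendance is downstream of the teaching method. One should not condition on a consequence of treatment, so the overall rates are the right comparison.
So P(outcome | do(Curriculum Y)) is just the pooled rate for Curriculum Y: 963/1350 = 0.713.

0.71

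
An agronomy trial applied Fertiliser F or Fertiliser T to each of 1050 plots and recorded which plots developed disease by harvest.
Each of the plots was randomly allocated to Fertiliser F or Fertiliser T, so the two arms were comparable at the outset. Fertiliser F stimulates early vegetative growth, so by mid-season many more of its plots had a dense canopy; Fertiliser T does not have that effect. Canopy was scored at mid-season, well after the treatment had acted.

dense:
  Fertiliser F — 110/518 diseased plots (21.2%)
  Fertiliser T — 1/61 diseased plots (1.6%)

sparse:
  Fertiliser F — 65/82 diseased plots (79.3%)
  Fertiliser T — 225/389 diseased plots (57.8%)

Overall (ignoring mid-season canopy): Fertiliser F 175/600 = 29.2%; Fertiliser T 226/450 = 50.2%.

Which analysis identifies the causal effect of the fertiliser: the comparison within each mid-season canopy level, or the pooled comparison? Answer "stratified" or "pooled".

Within every mid-season canopy level Fertiliser T has the lower rate, yet pooled Fertiliser F does — Simpson's reversal.
Mid-season canopy is recorded after the fertiliser and is itself shifted by it — it sits on the causal path from fertiliser to outcome. Conditioning on a mediator would strip out part of the effect we want; the pooled comparison gives the total causal effect.
Pooled: Fertiliser F 29.2% vs Fertiliser T 50.2%; Fertiliser F is lower overall.

pooled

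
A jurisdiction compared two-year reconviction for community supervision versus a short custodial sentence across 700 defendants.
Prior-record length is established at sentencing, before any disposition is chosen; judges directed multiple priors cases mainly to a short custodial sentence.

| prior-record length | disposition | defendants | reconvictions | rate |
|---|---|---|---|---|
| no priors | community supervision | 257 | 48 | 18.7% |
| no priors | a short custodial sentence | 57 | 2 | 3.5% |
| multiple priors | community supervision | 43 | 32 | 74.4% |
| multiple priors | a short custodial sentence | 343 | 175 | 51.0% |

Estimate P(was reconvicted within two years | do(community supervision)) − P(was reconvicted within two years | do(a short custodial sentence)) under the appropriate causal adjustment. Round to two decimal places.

Prior-record length satisfies the back-door criterion: it is not a descendant of the disposition, and it blocks the spurious path from disposition to outcome. Adjusting for it (i.e., using the within-prior-record length rates) gives the causal effect.
Adjusting over the population distribution of prior-record length: 0.449·(0.187−0.035) + 0.551·(0.744−0.510) = +0.197.

+0.20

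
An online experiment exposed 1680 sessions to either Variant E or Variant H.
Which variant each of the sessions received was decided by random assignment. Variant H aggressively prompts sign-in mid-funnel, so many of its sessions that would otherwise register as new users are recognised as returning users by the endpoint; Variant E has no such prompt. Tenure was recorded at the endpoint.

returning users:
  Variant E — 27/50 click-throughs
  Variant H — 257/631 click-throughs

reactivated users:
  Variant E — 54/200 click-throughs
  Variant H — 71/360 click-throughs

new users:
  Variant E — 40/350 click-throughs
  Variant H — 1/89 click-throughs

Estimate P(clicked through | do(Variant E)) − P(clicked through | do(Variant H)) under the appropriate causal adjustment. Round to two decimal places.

The user tenure-specific comparison favours Variant E throughout, but the pooled figures favour Variant H. The question is whether to condition on user tenure.
Because the variant influences user tenure, user tenure is a post-treatment mediator, not a confounder. Stratifying on it would bias the estimate; the causal effect is the crude pooled difference.
The causal difference is the pooled difference: 0.202 − 0.305 = -0.103.

-0.10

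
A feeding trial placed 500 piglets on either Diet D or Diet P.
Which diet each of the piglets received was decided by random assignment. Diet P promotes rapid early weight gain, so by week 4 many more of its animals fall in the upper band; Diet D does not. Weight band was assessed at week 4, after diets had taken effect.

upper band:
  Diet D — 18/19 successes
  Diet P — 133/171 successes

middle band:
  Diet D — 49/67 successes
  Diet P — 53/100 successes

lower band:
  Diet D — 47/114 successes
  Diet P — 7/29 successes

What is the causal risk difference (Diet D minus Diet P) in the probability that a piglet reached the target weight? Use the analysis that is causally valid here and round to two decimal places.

Week-4 weight band is downstream of the diet. One should not condition on a consequence of treatment, so the overall rates are the right comparison.
The causal difference is the pooled difference: 0.570 − 0.643 = -0.073.

-0.07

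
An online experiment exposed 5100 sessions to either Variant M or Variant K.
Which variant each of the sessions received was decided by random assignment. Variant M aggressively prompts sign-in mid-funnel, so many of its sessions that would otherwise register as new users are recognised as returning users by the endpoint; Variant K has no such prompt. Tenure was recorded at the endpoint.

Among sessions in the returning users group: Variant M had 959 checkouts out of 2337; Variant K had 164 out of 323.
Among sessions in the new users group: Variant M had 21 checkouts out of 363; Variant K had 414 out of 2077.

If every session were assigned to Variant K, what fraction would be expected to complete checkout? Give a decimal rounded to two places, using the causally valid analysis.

Within every user tenure level Variant K has the higher rate, yet pooled Variant M does — Simpson's reversal.
The distribution of user tenure is itself part of what the variant does — it is an intermediate outcome. Holding it fixed would remove that part of the effect; the total effect is the pooled difference.
So P(outcome | do(Variant K)) is just the pooled rate for Variant K: 578/2400 = 0.241.

0.24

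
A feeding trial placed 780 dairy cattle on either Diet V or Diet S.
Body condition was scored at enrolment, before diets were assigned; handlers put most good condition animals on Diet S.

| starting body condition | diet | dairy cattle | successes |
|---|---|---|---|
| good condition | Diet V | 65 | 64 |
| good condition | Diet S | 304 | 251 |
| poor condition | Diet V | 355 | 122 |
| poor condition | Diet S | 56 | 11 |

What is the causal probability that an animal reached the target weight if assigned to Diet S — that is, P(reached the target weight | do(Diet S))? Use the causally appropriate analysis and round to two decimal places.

Within every starting body condition level Diet V has the higher rate, yet pooled Diet S does — Simpson's reversal.
Here starting body condition is a common cause — it drives both which diet a case falls under and the outcome. The crude comparison mixes populations; the stratum-specific rates are the causally relevant ones.
Standardising Diet S to the population starting body condition mix: 0.473·251/304 + 0.527·11/56 = 0.494.

0.49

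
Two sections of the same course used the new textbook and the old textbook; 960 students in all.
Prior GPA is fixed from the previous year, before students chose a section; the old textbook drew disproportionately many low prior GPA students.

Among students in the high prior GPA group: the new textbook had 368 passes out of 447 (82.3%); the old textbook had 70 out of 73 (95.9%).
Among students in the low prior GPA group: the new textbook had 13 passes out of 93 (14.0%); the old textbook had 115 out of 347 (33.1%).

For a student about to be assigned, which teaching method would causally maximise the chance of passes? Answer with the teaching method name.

the old textbook

Prior GPA band differs across teaching methods for reasons unrelated to any effect of the teaching method itself, and it separately predicts the outcome — a classic confounder. We must compare within prior GPA band levels.
Within each level — high prior GPA: 82.3% vs 95.9%; low prior GPA: 14.0% vs 33.1% — the old textbook is higher every time.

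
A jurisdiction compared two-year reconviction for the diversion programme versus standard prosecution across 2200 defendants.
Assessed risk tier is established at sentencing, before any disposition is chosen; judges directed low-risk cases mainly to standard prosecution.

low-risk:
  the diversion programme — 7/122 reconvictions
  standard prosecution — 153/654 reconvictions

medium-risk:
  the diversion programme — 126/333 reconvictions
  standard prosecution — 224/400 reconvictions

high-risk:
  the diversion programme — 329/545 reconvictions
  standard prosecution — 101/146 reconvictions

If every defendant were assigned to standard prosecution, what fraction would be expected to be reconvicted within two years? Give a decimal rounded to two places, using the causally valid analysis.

0.49

Within every assessed risk tier level the diversion programme has the lower rate, yet pooled standard prosecution does — Simpson's reversal.
Nothing the disposition does changes assessed risk tier; the imbalance is an allocation artefact. With assessed risk tier also predicting the outcome, the pooled figure is confounded, and the within-stratum comparison is the causal one.
Standardising standard prosecution to the population assessed risk tier mix: 0.353·153/654 + 0.333·224/400 + 0.314·101/146 = 0.486.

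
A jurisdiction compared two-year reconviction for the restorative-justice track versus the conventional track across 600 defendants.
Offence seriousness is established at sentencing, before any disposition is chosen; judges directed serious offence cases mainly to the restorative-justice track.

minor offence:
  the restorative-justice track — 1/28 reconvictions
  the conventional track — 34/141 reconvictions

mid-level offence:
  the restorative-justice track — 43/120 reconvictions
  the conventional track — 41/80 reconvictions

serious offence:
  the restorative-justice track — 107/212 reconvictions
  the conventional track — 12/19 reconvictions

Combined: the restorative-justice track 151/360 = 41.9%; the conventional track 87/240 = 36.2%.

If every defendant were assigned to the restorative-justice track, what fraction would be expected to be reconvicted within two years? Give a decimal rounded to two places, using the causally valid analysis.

The stratified and pooled comparisons disagree (the restorative-justice track wins within each offence seriousness; the conventional track wins overall), so the answer turns on the causal role of offence seriousness.
Offence seriousness satisfies the back-door criterion: it is not a descendant of the disposition, and it blocks the spurious path from disposition to outcome. Adjusting for it (i.e., using the within-offence seriousness rates) gives the causal effect.
Standardising the restorative-justice track to the population offence seriousness mix: 0.282·1/28 + 0.333·43/120 + 0.385·107/212 = 0.324.

0.32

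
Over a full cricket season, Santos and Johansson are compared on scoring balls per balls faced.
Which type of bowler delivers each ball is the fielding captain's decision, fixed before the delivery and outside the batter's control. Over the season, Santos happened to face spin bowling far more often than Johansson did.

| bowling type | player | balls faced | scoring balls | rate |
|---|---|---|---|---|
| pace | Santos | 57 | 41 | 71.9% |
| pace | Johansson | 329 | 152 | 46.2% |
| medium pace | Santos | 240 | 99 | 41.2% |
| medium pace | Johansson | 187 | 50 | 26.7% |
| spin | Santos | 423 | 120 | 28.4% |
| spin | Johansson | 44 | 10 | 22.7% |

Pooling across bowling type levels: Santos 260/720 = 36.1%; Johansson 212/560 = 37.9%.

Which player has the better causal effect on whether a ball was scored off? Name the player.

Within every bowling type level Santos has the higher rate, yet pooled Johansson does — Simpson's reversal.
The imbalance in bowling type arose from how balls faced were allocated, not from anything the player did; and bowling type independently affects the outcome. The pooled gap is confounded — condition on bowling type.
Within each level — pace: 71.9% vs 46.2%; medium pace: 41.2% vs 26.7%; spin: 28.4% vs 22.7% — Santos is higher every time.

Santos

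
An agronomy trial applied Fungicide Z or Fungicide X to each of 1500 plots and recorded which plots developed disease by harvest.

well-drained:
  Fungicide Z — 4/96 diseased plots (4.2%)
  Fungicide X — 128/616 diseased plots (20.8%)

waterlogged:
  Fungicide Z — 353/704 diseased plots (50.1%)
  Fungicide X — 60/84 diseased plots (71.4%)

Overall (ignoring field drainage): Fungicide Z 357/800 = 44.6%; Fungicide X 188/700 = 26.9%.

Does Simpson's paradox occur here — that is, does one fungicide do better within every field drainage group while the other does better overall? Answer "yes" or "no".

Within each field drainage level (well-drained 4.2% vs 20.8%; waterlogged 50.1% vs 71.4%), Fungicide Z has the lower rate every time. Pooled: 44.6% vs 26.9% — Fungicide X has the lower rate overall. The two comparisons disagree.

yes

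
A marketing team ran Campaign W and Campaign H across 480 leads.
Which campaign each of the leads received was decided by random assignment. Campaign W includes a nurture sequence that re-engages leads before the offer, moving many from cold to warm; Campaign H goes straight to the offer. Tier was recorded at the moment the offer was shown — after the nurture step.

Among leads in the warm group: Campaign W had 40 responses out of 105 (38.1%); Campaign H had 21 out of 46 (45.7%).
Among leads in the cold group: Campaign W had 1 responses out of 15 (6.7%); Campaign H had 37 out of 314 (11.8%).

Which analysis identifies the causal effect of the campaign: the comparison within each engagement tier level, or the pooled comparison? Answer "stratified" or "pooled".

pooled

Campaign H is higher inside every engagement tier stratum but Campaign W is higher in aggregate. Whether to stratify depends on how engagement tier relates to the campaign.
Engagement tier lies on the pathway campaign → engagement tier → outcome, so adjusting for it blocks the indirect effect. For the total causal effect of campaign, use the unadjusted pooled rates.
Pooled: Campaign W 34.2% vs Campaign H 16.1%; Campaign W is higher overall.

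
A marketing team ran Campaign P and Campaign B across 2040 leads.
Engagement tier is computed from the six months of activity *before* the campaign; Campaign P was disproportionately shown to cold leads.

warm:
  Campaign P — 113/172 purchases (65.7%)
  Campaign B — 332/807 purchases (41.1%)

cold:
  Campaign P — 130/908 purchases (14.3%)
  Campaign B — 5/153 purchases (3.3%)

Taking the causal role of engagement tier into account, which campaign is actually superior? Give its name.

Campaign P

Since engagement tier is a pre-existing factor (not a product of the campaign) and it affects the outcome on its own, it is a confounder. The stratified rates, not the pooled rate, identify the causal effect.
Within each level — warm: 65.7% vs 41.1%; cold: 14.3% vs 3.3% — Campaign P is higher every time.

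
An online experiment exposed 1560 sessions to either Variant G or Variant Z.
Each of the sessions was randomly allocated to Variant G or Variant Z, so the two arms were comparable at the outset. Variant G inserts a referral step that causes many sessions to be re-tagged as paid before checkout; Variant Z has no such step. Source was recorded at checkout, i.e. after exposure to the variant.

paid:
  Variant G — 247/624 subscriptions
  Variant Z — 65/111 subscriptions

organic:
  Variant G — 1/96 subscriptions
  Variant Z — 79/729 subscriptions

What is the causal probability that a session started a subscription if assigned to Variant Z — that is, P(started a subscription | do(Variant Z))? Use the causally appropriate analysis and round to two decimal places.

0.17

The traffic source-specific comparison favours Variant Z throughout, but the pooled figures favour Variant G. The question is whether to condition on traffic source.
Stratifying would compare variants among sessions the variants themselves sorted into traffic source groups — a form of selection on an intermediate. The unconditioned pooled rates give the total causal effect.
So P(outcome | do(Variant Z)) is just the pooled rate for Variant Z: 144/840 = 0.171.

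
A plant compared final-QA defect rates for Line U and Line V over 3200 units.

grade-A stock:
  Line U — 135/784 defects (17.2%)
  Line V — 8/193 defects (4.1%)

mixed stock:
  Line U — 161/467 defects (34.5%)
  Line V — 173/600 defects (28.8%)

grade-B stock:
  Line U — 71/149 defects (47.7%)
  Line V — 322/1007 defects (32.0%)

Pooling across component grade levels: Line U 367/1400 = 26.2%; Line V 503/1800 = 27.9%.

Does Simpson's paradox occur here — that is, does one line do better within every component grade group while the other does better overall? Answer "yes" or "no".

Within each component grade level (grade-A stock 17.2% vs 4.1%; mixed stock 34.5% vs 28.8%; grade-B stock 47.7% vs 32.0%), Line V has the lower rate every time. Pooled: 26.2% vs 27.9% — Line U has the lower rate overall. The two comparisons disagree.

yes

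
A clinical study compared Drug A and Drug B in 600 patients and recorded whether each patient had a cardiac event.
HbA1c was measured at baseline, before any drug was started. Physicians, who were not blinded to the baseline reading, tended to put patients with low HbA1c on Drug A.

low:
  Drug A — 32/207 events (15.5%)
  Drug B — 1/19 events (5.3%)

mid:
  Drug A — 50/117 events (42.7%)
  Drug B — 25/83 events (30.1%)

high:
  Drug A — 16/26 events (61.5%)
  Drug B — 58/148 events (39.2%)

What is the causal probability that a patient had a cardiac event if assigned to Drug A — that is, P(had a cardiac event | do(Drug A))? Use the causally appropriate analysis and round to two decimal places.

0.38

HbA1c is set before the drug has any effect — it is not caused by the drug — and it independently drives the outcome. That makes it a confounder, so the causal comparison is within HbA1c levels.
Standardising Drug A to the population HbA1c mix: 0.377·32/207 + 0.333·50/117 + 0.290·16/26 = 0.379.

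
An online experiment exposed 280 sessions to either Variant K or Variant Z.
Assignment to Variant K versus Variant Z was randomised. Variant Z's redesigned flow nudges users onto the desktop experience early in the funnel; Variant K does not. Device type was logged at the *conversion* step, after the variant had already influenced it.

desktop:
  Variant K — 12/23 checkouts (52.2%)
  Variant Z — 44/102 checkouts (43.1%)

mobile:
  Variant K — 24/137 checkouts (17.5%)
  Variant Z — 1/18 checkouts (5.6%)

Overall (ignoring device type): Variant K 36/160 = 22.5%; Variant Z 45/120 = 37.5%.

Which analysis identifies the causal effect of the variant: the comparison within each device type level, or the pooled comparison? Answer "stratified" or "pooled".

Because the variant influences device type, device type is a post-treatment mediator, not a confounder. Stratifying on it would bias the estimate; the causal effect is the crude pooled difference.
Pooled: Variant K 22.5% vs Variant Z 37.5%; Variant Z is higher overall.

pooled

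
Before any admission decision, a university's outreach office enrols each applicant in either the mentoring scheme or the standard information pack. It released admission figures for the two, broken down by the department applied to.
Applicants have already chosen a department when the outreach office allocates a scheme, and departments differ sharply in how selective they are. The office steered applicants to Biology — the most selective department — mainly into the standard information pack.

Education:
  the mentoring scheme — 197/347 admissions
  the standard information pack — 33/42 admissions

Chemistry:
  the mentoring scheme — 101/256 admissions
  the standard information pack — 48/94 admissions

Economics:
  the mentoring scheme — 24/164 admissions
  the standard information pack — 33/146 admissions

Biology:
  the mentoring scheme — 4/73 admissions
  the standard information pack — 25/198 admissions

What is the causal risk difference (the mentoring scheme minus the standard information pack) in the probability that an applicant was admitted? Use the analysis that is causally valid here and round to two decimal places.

The department-specific comparison favours the standard information pack throughout, but the pooled figures favour the mentoring scheme. The question is whether to condition on department.
Nothing the outreach scheme does changes department; the imbalance is an allocation artefact. With department also predicting the outcome, the pooled figure is confounded, and the within-stratum comparison is the causal one.
Adjusting over the population distribution of department: 0.295·(0.568−0.786) + 0.265·(0.395−0.511) + 0.235·(0.146−0.226) + 0.205·(0.055−0.126) = -0.128.

-0.13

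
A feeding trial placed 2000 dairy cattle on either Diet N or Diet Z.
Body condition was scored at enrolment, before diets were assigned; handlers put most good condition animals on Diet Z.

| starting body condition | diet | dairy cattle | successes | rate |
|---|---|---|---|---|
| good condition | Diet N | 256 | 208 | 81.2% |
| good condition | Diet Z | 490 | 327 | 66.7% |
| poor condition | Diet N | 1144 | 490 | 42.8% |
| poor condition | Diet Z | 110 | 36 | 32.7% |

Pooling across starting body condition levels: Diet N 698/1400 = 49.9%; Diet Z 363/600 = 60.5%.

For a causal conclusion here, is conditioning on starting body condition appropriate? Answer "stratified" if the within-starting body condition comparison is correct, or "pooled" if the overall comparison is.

stratified

Nothing the diet does changes starting body condition; the imbalance is an allocation artefact. With starting body condition also predicting the outcome, the pooled figure is confounded, and the within-stratum comparison is the causal one.
Within each level — good condition: 81.2% vs 66.7%; poor condition: 42.8% vs 32.7% — Diet N is higher every time.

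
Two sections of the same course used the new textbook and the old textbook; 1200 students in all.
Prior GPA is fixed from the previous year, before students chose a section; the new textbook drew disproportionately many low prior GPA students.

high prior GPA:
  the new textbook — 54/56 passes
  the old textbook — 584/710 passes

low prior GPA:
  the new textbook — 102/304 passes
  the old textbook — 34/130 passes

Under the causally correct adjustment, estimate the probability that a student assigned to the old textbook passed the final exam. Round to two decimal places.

The prior GPA band-specific comparison favours the new textbook throughout, but the pooled figures favour the old textbook. The question is whether to condition on prior GPA band.
Prior GPA band differs across teaching methods for reasons unrelated to any effect of the teaching method itself, and it separately predicts the outcome — a classic confounder. We must compare within prior GPA band levels.
Standardising the old textbook to the population prior GPA band mix: 0.638·584/710 + 0.362·34/130 = 0.620.

0.62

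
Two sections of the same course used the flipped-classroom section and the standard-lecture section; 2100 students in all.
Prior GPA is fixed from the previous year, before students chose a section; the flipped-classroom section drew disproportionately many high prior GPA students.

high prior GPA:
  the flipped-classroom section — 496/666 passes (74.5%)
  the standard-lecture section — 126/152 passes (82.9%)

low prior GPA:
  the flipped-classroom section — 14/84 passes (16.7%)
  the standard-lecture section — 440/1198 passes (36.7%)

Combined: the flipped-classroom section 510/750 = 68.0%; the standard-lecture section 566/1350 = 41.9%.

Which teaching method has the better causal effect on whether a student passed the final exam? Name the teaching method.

Within every prior GPA band level the standard-lecture section has the higher rate, yet pooled the flipped-classroom section does — Simpson's reversal.
Here prior GPA band is a common cause — it drives both which teaching method a case falls under and the outcome. The crude comparison mixes populations; the stratum-specific rates are the causally relevant ones.
Within each level — high prior GPA: 74.5% vs 82.9%; low prior GPA: 16.7% vs 36.7% — the standard-lecture section is higher every time.

the standard-lecture section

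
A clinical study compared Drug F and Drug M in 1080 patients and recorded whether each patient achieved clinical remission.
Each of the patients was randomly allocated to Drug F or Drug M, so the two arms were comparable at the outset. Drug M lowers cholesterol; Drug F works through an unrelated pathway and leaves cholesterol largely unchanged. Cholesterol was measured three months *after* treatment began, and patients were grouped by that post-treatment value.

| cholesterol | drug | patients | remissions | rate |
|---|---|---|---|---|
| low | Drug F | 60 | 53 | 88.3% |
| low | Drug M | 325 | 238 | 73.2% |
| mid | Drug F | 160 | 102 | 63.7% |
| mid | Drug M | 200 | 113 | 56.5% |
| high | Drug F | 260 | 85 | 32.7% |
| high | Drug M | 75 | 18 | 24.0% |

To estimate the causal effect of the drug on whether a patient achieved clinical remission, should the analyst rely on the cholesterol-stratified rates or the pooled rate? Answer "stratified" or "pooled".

pooled

The cholesterol-specific comparison favours Drug F throughout, but the pooled figures favour Drug M. The question is whether to condition on cholesterol.
Cholesterol is recorded after the drug and is itself shifted by it — it sits on the causal path from drug to outcome. Conditioning on a mediator would strip out part of the effect we want; the pooled comparison gives the total causal effect.
Pooled: Drug F 50.0% vs Drug M 61.5%; Drug M is higher overall.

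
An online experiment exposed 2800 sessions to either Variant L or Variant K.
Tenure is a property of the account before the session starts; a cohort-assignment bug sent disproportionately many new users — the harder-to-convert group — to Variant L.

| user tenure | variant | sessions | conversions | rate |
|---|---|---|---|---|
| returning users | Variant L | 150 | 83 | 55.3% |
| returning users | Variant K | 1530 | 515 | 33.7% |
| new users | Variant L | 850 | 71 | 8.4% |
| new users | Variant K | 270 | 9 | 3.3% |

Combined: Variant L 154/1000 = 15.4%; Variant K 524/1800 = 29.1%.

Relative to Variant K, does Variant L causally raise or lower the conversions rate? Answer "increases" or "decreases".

increases

Since user tenure is a pre-existing factor (not a product of the variant) and it affects the outcome on its own, it is a confounder. The stratified rates, not the pooled rate, identify the causal effect.
Within each level — returning users: 55.3% vs 33.7%; new users: 8.4% vs 3.3% — Variant L is higher every time.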